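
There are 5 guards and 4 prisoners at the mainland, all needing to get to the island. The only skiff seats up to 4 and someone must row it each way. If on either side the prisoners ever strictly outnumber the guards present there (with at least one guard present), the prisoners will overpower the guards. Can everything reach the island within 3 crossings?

Counting alone: each trip to the island takes at most 4 across and each return brings at least 1 back, so after t trips out (and t−1 returns) at most 4t − (t−1) of the 9 are across; that first reaches 9 at t = 3, so at least 5 crossings are needed.
Since 3 < 5, 3 crossings cannot be enough. (The shortest complete plan in fact takes 5:)
1. 3 prisoners → the island.  (the mainland: 5G 1P; the island: 0G 3P)
2. 1 prisoner ← the mainland.  (the mainland: 5G 2P; the island: 0G 2P)
3. 3 guards and 1 prisoner → the island.  (the mainland: 2G 1P; the island: 3G 3P)
4. 1 prisoner ← the mainland.  (the mainland: 2G 2P; the island: 3G 2P)
5. 2 guards and 2 prisoners → the island.  (the mainland: 0G 0P; the island: 5G 4P)

No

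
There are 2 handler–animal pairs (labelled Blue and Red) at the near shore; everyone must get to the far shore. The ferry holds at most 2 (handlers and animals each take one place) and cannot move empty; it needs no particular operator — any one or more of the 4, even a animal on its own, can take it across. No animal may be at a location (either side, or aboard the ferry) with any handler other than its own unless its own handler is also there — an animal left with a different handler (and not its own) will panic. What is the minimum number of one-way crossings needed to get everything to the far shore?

5

Counting alone: each trip to the far shore takes at most 2 across and each return brings at least 1 back, so after t trips out (and t−1 returns) at most 2t − (t−1) of the 4 are across; that first reaches 4 at t = 3, so at least 5 crossings are needed.
The plan below uses exactly 5 crossings, so it is optimal:
1. animal Blue and handler Blue cross → the far shore.
2. handler Blue crosses ← the near shore.
3. handler Blue and handler Red cross → the far shore.
4. handler Red crosses ← the near shore.
5. animal Red and handler Red cross → the far shore.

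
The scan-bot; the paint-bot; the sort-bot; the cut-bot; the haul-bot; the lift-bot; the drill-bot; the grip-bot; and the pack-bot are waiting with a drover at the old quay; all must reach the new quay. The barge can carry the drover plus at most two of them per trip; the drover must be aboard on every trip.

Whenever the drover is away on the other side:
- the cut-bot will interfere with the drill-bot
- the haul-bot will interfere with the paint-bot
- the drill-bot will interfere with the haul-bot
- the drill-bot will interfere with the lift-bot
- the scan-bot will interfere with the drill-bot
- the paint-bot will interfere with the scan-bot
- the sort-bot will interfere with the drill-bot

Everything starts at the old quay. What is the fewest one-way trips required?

Counting alone: the drover can take at most 2 across per trip to the new quay, so moving all 9 needs at least 5 loaded trips out, with a return between consecutive ones — at least 9 crossings.
The safety rule pushes this higher. Following every safe sequence of crossings, the most of the 9 that can be at the new quay as the barge arrives there on crossing 9 is 8 — never all 9.
So no plan with fewer than 11 crossings exists, and this one achieves 11:
1. Drover goes to the new quay with the drill-bot and the paint-bot.
2. Drover goes back to the old quay alone.
3. Drover goes to the new quay with the scan-bot and the sort-bot.
4. Drover goes back to the old quay with the drill-bot and the paint-bot.
5. Drover goes to the new quay with the drill-bot and the haul-bot.
6. Drover goes back to the old quay with the drill-bot.
7. Drover goes to the new quay with the cut-bot and the lift-bot.
8. Drover goes back to the old quay alone.
9. Drover goes to the new quay with the grip-bot and the pack-bot.
10. Drover goes back to the old quay alone.
11. Drover goes to the new quay with the drill-bot and the paint-bot.

11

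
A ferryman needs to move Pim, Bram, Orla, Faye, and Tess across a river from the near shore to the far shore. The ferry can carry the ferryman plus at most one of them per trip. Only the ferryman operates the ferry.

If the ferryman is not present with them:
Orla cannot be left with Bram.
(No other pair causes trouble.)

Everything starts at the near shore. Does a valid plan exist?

Yes

1. Ferryman goes to the far shore with Bram.  [the near shore: Faye, Orla, Pim, Tess | the far shore: Bram]
2. Ferryman goes back to the near shore alone.  [the near shore: Faye, Orla, Pim, Tess | the far shore: Bram]
3. Ferryman goes to the far shore with Pim.  [the near shore: Faye, Orla, Tess | the far shore: Bram, Pim]
4. Ferryman goes back to the near shore alone.  [the near shore: Faye, Orla, Tess | the far shore: Bram, Pim]
5. Ferryman goes to the far shore with Faye.  [the near shore: Orla, Tess | the far shore: Bram, Faye, Pim]
6. Ferryman goes back to the near shore alone.  [the near shore: Orla, Tess | the far shore: Bram, Faye, Pim]
7. Ferryman goes to the far shore with Tess.  [the near shore: Orla | the far shore: Bram, Faye, Pim, Tess]
8. Ferryman goes back to the near shore alone.  [the near shore: Orla | the far shore: Bram, Faye, Pim, Tess]
9. Ferryman goes to the far shore with Orla.  [the near shore: — | the far shore: Bram, Faye, Orla, Pim, Tess]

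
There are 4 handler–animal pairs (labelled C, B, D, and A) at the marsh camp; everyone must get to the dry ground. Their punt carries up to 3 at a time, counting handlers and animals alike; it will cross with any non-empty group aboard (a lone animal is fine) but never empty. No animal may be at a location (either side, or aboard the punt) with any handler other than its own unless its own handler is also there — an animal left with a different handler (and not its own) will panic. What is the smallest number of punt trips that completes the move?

9

Counting alone: each trip to the dry ground takes at most 3 across and each return brings at least 1 back, so after t trips out (and t−1 returns) at most 3t − (t−1) of the 8 are across; that first reaches 8 at t = 4, so at least 7 crossings are needed.
The safety rule pushes this higher. Following every safe sequence of crossings, the most of the 8 that can be at the dry ground as the punt arrives there on crossing 7 is 7 — never all 8.
So no plan with fewer than 9 crossings exists, and this one achieves 9:
1. animal C and handler C cross → the dry ground.
2. handler C crosses ← the marsh camp.
3. animal B, handler B, and handler C cross → the dry ground.
4. animal C and handler C cross ← the marsh camp.
5. handler A, handler C, and handler D cross → the dry ground.
6. animal B crosses ← the marsh camp.
7. animal B and animal C cross → the dry ground.
8. animal C crosses ← the marsh camp.
9. animal A, animal C, and animal D cross → the dry ground.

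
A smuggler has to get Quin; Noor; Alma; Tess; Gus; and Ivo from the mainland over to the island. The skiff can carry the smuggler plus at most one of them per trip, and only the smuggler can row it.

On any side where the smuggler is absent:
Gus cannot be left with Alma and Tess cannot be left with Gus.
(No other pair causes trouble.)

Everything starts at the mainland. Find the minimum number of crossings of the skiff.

Counting alone: the smuggler can take at most 1 across per trip to the island, so moving all 6 needs at least 6 loaded trips out, with a return between consecutive ones — at least 11 crossings.
The safety rule pushes this higher. Following every safe sequence of crossings, the most of the 6 that can be at the island as the skiff arrives there on crossing 11 is 5 — never all 6.
So no plan with fewer than 13 crossings exists, and this one achieves 13:
1. Smuggler goes to the island with Gus.  [the mainland: Alma, Ivo, Noor, Quin, Tess | the island: Gus]
2. Smuggler goes back to the mainland alone.  [the mainland: Alma, Ivo, Noor, Quin, Tess | the island: Gus]
3. Smuggler goes to the island with Quin.  [the mainland: Alma, Ivo, Noor, Tess | the island: Gus, Quin]
4. Smuggler goes back to the mainland alone.  [the mainland: Alma, Ivo, Noor, Tess | the island: Gus, Quin]
5. Smuggler goes to the island with Noor.  [the mainland: Alma, Ivo, Tess | the island: Gus, Noor, Quin]
6. Smuggler goes back to the mainland alone.  [the mainland: Alma, Ivo, Tess | the island: Gus, Noor, Quin]
7. Smuggler goes to the island with Alma.  [the mainland: Ivo, Tess | the island: Alma, Gus, Noor, Quin]
8. Smuggler goes back to the mainland with Gus.  [the mainland: Gus, Ivo, Tess | the island: Alma, Noor, Quin]
9. Smuggler goes to the island with Tess.  [the mainland: Gus, Ivo | the island: Alma, Noor, Quin, Tess]
10. Smuggler goes back to the mainland alone.  [the mainland: Gus, Ivo | the island: Alma, Noor, Quin, Tess]
11. Smuggler goes to the island with Ivo.  [the mainland: Gus | the island: Alma, Ivo, Noor, Quin, Tess]
12. Smuggler goes back to the mainland alone.  [the mainland: Gus | the island: Alma, Ivo, Noor, Quin, Tess]
13. Smuggler goes to the island with Gus.  [the mainland: — | the island: Alma, Gus, Ivo, Noor, Quin, Tess]

13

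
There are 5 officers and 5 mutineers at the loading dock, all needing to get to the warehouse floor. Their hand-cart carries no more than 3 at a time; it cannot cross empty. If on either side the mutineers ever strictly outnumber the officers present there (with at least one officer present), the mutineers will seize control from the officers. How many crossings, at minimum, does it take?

11

Counting alone: each trip to the warehouse floor takes at most 3 across and each return brings at least 1 back, so after t trips out (and t−1 returns) at most 3t − (t−1) of the 10 are across; that first reaches 10 at t = 5, so at least 9 crossings are needed.
The safety rule pushes this higher. Following every safe sequence of crossings, the most of the 10 that can be at the warehouse floor as the hand-cart arrives there on crossing 9 is 9 — never all 10.
So no plan with fewer than 11 crossings exists, and this one achieves 11:
1. 2 mutineers → the warehouse floor.  (the loading dock: 5O 3M; the warehouse floor: 0O 2M)
2. 1 mutineer ← the loading dock.  (the loading dock: 5O 4M; the warehouse floor: 0O 1M)
3. 3 mutineers → the warehouse floor.  (the loading dock: 5O 1M; the warehouse floor: 0O 4M)
4. 1 mutineer ← the loading dock.  (the loading dock: 5O 2M; the warehouse floor: 0O 3M)
5. 3 officers → the warehouse floor.  (the loading dock: 2O 2M; the warehouse floor: 3O 3M)
6. 1 officer and 1 mutineer ← the loading dock.  (the loading dock: 3O 3M; the warehouse floor: 2O 2M)
7. 3 officers → the warehouse floor.  (the loading dock: 0O 3M; the warehouse floor: 5O 2M)
8. 1 mutineer ← the loading dock.  (the loading dock: 0O 4M; the warehouse floor: 5O 1M)
9. 2 mutineers → the warehouse floor.  (the loading dock: 0O 2M; the warehouse floor: 5O 3M)
10. 1 mutineer ← the loading dock.  (the loading dock: 0O 3M; the warehouse floor: 5O 2M)
11. 3 mutineers → the warehouse floor.  (the loading dock: 0O 0M; the warehouse floor: 5O 5M)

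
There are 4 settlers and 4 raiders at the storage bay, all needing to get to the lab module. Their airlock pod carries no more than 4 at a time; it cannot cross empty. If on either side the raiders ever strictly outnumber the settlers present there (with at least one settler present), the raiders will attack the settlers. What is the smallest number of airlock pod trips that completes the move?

Counting alone: each trip to the lab module takes at most 4 across and each return brings at least 1 back, so after t trips out (and t−1 returns) at most 4t − (t−1) of the 8 are across; that first reaches 8 at t = 3, so at least 5 crossings are needed.
The plan below uses exactly 5 crossings, so it is optimal:
1. 2 raiders → the lab module.  (the storage bay: 4S 2R; the lab module: 0S 2R)
2. 1 raider ← the storage bay.  (the storage bay: 4S 3R; the lab module: 0S 1R)
3. 4 settlers → the lab module.  (the storage bay: 0S 3R; the lab module: 4S 1R)
4. 1 raider ← the storage bay.  (the storage bay: 0S 4R; the lab module: 4S 0R)
5. 4 raiders → the lab module.  (the storage bay: 0S 0R; the lab module: 4S 4R)

5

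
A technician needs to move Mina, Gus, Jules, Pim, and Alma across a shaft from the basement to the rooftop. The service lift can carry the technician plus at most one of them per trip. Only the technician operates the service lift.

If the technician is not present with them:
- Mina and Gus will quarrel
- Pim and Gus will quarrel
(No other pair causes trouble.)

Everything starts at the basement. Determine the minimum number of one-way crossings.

11

Counting alone: the technician can take at most 1 across per trip to the rooftop, so moving all 5 needs at least 5 loaded trips out, with a return between consecutive ones — at least 9 crossings.
The safety rule pushes this higher. Following every safe sequence of crossings, the most of the 5 that can be at the rooftop as the service lift arrives there on crossing 9 is 4 — never all 5.
So no plan with fewer than 11 crossings exists, and this one achieves 11:
1. Technician goes to the rooftop with Gus.
2. Technician goes back to the basement alone.
3. Technician goes to the rooftop with Mina.
4. Technician goes back to the basement with Gus.
5. Technician goes to the rooftop with Pim.
6. Technician goes back to the basement alone.
7. Technician goes to the rooftop with Jules.
8. Technician goes back to the basement alone.
9. Technician goes to the rooftop with Alma.
10. Technician goes back to the basement alone.
11. Technician goes to the rooftop with Gus.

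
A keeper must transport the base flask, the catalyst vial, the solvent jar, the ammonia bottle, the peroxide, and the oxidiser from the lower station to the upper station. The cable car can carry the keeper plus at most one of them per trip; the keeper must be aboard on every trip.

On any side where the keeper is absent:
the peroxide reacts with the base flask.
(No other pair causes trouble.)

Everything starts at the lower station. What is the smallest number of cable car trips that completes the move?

11

Counting alone: the keeper can take at most 1 across per trip to the upper station, so moving all 6 needs at least 6 loaded trips out, with a return between consecutive ones — at least 11 crossings.
The plan below uses exactly 11 crossings, so it is optimal:
1. Keeper goes to the upper station with the base flask.
2. Keeper goes back to the lower station alone.
3. Keeper goes to the upper station with the catalyst vial.
4. Keeper goes back to the lower station alone.
5. Keeper goes to the upper station with the solvent jar.
6. Keeper goes back to the lower station alone.
7. Keeper goes to the upper station with the ammonia bottle.
8. Keeper goes back to the lower station alone.
9. Keeper goes to the upper station with the oxidiser.
10. Keeper goes back to the lower station alone.
11. Keeper goes to the upper station with the peroxide.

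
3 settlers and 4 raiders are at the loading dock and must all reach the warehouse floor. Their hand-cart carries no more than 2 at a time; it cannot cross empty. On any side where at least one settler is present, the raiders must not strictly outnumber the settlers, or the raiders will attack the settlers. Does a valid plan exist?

No

The raiders already outnumber the settlers at the loading dock before anyone moves, so the starting position itself is disallowed.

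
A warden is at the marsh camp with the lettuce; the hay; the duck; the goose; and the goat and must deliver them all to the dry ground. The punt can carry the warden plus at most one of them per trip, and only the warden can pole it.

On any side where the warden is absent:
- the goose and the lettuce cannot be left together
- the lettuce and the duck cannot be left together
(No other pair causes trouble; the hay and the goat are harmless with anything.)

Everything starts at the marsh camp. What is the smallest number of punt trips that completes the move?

11

Counting alone: the warden can take at most 1 across per trip to the dry ground, so moving all 5 needs at least 5 loaded trips out, with a return between consecutive ones — at least 9 crossings.
The safety rule pushes this higher. Following every safe sequence of crossings, the most of the 5 that can be at the dry ground as the punt arrives there on crossing 9 is 4 — never all 5.
So no plan with fewer than 11 crossings exists, and this one achieves 11:
1. Warden goes to the dry ground with the lettuce.  [the marsh camp: the duck, the goat, the goose, the hay | the dry ground: the lettuce]
2. Warden goes back to the marsh camp alone.  [the marsh camp: the duck, the goat, the goose, the hay | the dry ground: the lettuce]
3. Warden goes to the dry ground with the hay.  [the marsh camp: the duck, the goat, the goose | the dry ground: the hay, the lettuce]
4. Warden goes back to the marsh camp alone.  [the marsh camp: the duck, the goat, the goose | the dry ground: the hay, the lettuce]
5. Warden goes to the dry ground with the duck.  [the marsh camp: the goat, the goose | the dry ground: the duck, the hay, the lettuce]
6. Warden goes back to the marsh camp with the lettuce.  [the marsh camp: the goat, the goose, the lettuce | the dry ground: the duck, the hay]
7. Warden goes to the dry ground with the goose.  [the marsh camp: the goat, the lettuce | the dry ground: the duck, the goose, the hay]
8. Warden goes back to the marsh camp alone.  [the marsh camp: the goat, the lettuce | the dry ground: the duck, the goose, the hay]
9. Warden goes to the dry ground with the goat.  [the marsh camp: the lettuce | the dry ground: the duck, the goat, the goose, the hay]
10. Warden goes back to the marsh camp alone.  [the marsh camp: the lettuce | the dry ground: the duck, the goat, the goose, the hay]
11. Warden goes to the dry ground with the lettuce.  [the marsh camp: — | the dry ground: the duck, the goat, the goose, the hay, the lettuce]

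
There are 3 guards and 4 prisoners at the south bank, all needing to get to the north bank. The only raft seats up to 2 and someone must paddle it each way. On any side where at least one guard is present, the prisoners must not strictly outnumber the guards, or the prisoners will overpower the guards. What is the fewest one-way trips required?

The prisoners already outnumber the guards at the south bank before anyone moves, so the starting position itself is disallowed.

impossible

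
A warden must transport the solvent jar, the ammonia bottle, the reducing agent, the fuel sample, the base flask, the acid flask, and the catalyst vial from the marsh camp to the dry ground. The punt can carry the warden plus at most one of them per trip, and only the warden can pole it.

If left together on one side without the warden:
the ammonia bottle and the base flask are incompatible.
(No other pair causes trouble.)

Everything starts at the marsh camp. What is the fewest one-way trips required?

13

Counting alone: the warden can take at most 1 across per trip to the dry ground, so moving all 7 needs at least 7 loaded trips out, with a return between consecutive ones — at least 13 crossings.
The plan below uses exactly 13 crossings, so it is optimal:
1. Warden goes to the dry ground with the ammonia bottle.  [the marsh camp: the acid flask, the base flask, the catalyst vial, the fuel sample, the reducing agent, the solvent jar | the dry ground: the ammonia bottle]
2. Warden goes back to the marsh camp alone.  [the marsh camp: the acid flask, the base flask, the catalyst vial, the fuel sample, the reducing agent, the solvent jar | the dry ground: the ammonia bottle]
3. Warden goes to the dry ground with the solvent jar.  [the marsh camp: the acid flask, the base flask, the catalyst vial, the fuel sample, the reducing agent | the dry ground: the ammonia bottle, the solvent jar]
4. Warden goes back to the marsh camp alone.  [the marsh camp: the acid flask, the base flask, the catalyst vial, the fuel sample, the reducing agent | the dry ground: the ammonia bottle, the solvent jar]
5. Warden goes to the dry ground with the reducing agent.  [the marsh camp: the acid flask, the base flask, the catalyst vial, the fuel sample | the dry ground: the ammonia bottle, the reducing agent, the solvent jar]
6. Warden goes back to the marsh camp alone.  [the marsh camp: the acid flask, the base flask, the catalyst vial, the fuel sample | the dry ground: the ammonia bottle, the reducing agent, the solvent jar]
7. Warden goes to the dry ground with the fuel sample.  [the marsh camp: the acid flask, the base flask, the catalyst vial | the dry ground: the ammonia bottle, the fuel sample, the reducing agent, the solvent jar]
8. Warden goes back to the marsh camp alone.  [the marsh camp: the acid flask, the base flask, the catalyst vial | the dry ground: the ammonia bottle, the fuel sample, the reducing agent, the solvent jar]
9. Warden goes to the dry ground with the acid flask.  [the marsh camp: the base flask, the catalyst vial | the dry ground: the acid flask, the ammonia bottle, the fuel sample, the reducing agent, the solvent jar]
10. Warden goes back to the marsh camp alone.  [the marsh camp: the base flask, the catalyst vial | the dry ground: the acid flask, the ammonia bottle, the fuel sample, the reducing agent, the solvent jar]
11. Warden goes to the dry ground with the catalyst vial.  [the marsh camp: the base flask | the dry ground: the acid flask, the ammonia bottle, the catalyst vial, the fuel sample, the reducing agent, the solvent jar]
12. Warden goes back to the marsh camp alone.  [the marsh camp: the base flask | the dry ground: the acid flask, the ammonia bottle, the catalyst vial, the fuel sample, the reducing agent, the solvent jar]
13. Warden goes to the dry ground with the base flask.  [the marsh camp: — | the dry ground: the acid flask, the ammonia bottle, the base flask, the catalyst vial, the fuel sample, the reducing agent, the solvent jar]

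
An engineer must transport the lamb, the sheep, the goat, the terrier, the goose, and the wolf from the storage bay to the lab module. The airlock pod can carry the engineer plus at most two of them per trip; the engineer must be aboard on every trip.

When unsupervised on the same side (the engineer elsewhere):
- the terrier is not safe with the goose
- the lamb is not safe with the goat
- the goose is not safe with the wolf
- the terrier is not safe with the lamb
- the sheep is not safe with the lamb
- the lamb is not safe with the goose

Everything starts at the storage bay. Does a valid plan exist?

1. Engineer goes to the lab module with the goose and the lamb.  [the storage bay: the goat, the sheep, the terrier, the wolf | the lab module: the goose, the lamb]
2. Engineer goes back to the storage bay with the lamb.  [the storage bay: the goat, the lamb, the sheep, the terrier, the wolf | the lab module: the goose]
3. Engineer goes to the lab module with the lamb and the sheep.  [the storage bay: the goat, the terrier, the wolf | the lab module: the goose, the lamb, the sheep]
4. Engineer goes back to the storage bay with the lamb.  [the storage bay: the goat, the lamb, the terrier, the wolf | the lab module: the goose, the sheep]
5. Engineer goes to the lab module with the goat and the lamb.  [the storage bay: the terrier, the wolf | the lab module: the goat, the goose, the lamb, the sheep]
6. Engineer goes back to the storage bay with the lamb.  [the storage bay: the lamb, the terrier, the wolf | the lab module: the goat, the goose, the sheep]
7. Engineer goes to the lab module with the terrier and the wolf.  [the storage bay: the lamb | the lab module: the goat, the goose, the sheep, the terrier, the wolf]
8. Engineer goes back to the storage bay with the goose.  [the storage bay: the goose, the lamb | the lab module: the goat, the sheep, the terrier, the wolf]
9. Engineer goes to the lab module with the goose and the lamb.  [the storage bay: — | the lab module: the goat, the goose, the lamb, the sheep, the terrier, the wolf]

Yes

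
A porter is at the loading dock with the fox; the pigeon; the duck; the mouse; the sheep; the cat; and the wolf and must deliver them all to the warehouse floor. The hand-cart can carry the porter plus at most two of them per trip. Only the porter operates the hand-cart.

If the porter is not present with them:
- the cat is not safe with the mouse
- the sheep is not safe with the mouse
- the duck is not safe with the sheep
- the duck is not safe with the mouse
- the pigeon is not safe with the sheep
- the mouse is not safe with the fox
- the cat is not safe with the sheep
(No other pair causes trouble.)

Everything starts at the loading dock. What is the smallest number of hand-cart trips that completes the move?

11

Counting alone: the porter can take at most 2 across per trip to the warehouse floor, so moving all 7 needs at least 4 loaded trips out, with a return between consecutive ones — at least 7 crossings.
The safety rule pushes this higher. Following every safe sequence of crossings, the most of the 7 that can be at the warehouse floor as the hand-cart arrives there on crossings 7, 9 is 5, 6 respectively — never all 7.
So no plan with fewer than 11 crossings exists, and this one achieves 11:
1. Porter goes to the warehouse floor with the mouse and the sheep.
2. Porter goes back to the loading dock with the mouse.
3. Porter goes to the warehouse floor with the fox and the mouse.
4. Porter goes back to the loading dock with the mouse.
5. Porter goes to the warehouse floor with the cat and the duck.
6. Porter goes back to the loading dock with the sheep.
7. Porter goes to the warehouse floor with the mouse and the pigeon.
8. Porter goes back to the loading dock with the mouse.
9. Porter goes to the warehouse floor with the mouse and the wolf.
10. Porter goes back to the loading dock with the mouse.
11. Porter goes to the warehouse floor with the mouse and the sheep.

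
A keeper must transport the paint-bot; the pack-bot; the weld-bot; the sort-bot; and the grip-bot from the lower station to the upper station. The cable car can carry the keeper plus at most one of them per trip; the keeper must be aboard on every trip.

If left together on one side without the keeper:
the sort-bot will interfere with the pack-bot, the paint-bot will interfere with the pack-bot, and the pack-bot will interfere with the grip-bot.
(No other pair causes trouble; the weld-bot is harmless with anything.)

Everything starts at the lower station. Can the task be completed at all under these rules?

No

Following every safe sequence of crossings from the start, the most of the 5 that can be at the upper station as the cable car arrives there on crossings 1, 3, 5 is 1, 2, 3 respectively; the best ever achieved is 3 of 5.
From crossing 7 on, no configuration arises that was not already reachable earlier: only 18 distinct safe configurations (who is on which side, and where the cable car is) can ever be reached, none of them has everyone across, and every continuation just revisits them. So no valid plan exists.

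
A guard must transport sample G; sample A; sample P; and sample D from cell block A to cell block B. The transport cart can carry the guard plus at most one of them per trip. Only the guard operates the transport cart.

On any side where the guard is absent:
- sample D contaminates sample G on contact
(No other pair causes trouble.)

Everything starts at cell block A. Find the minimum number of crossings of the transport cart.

7

Counting alone: the guard can take at most 1 across per trip to cell block B, so moving all 4 needs at least 4 loaded trips out, with a return between consecutive ones — at least 7 crossings.
The plan below uses exactly 7 crossings, so it is optimal:
1. Guard goes to cell block B with sample G.
2. Guard goes back to cell block A alone.
3. Guard goes to cell block B with sample A.
4. Guard goes back to cell block A alone.
5. Guard goes to cell block B with sample P.
6. Guard goes back to cell block A alone.
7. Guard goes to cell block B with sample D.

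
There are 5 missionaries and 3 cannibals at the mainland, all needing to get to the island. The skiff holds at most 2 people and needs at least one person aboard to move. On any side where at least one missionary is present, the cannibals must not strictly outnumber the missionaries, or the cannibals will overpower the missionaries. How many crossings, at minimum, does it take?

13

Counting alone: each trip to the island takes at most 2 across and each return brings at least 1 back, so after t trips out (and t−1 returns) at most 2t − (t−1) of the 8 are across; that first reaches 8 at t = 7, so at least 13 crossings are needed.
The plan below uses exactly 13 crossings, so it is optimal:
1. 2 cannibals → the island.  (the mainland: 5M 1C; the island: 0M 2C)
2. 1 cannibal ← the mainland.  (the mainland: 5M 2C; the island: 0M 1C)
3. 2 cannibals → the island.  (the mainland: 5M 0C; the island: 0M 3C)
4. 1 cannibal ← the mainland.  (the mainland: 5M 1C; the island: 0M 2C)
5. 2 missionaries → the island.  (the mainland: 3M 1C; the island: 2M 2C)
6. 1 cannibal ← the mainland.  (the mainland: 3M 2C; the island: 2M 1C)
7. 1 missionary and 1 cannibal → the island.  (the mainland: 2M 1C; the island: 3M 2C)
8. 1 cannibal ← the mainland.  (the mainland: 2M 2C; the island: 3M 1C)
9. 2 cannibals → the island.  (the mainland: 2M 0C; the island: 3M 3C)
10. 1 cannibal ← the mainland.  (the mainland: 2M 1C; the island: 3M 2C)
11. 1 missionary and 1 cannibal → the island.  (the mainland: 1M 0C; the island: 4M 3C)
12. 1 cannibal ← the mainland.  (the mainland: 1M 1C; the island: 4M 2C)
13. 1 missionary and 1 cannibal → the island.  (the mainland: 0M 0C; the island: 5M 3C)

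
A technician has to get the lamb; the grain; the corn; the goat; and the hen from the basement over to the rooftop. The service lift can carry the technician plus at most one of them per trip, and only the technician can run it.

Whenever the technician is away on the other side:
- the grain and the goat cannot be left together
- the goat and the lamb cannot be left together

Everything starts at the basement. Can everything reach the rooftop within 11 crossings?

Yes — this plan uses 11 crossings (≤ 11):
1. Technician goes to the rooftop with the goat.
2. Technician goes back to the basement alone.
3. Technician goes to the rooftop with the lamb.
4. Technician goes back to the basement with the goat.
5. Technician goes to the rooftop with the grain.
6. Technician goes back to the basement alone.
7. Technician goes to the rooftop with the corn.
8. Technician goes back to the basement alone.
9. Technician goes to the rooftop with the hen.
10. Technician goes back to the basement alone.
11. Technician goes to the rooftop with the goat.

Yes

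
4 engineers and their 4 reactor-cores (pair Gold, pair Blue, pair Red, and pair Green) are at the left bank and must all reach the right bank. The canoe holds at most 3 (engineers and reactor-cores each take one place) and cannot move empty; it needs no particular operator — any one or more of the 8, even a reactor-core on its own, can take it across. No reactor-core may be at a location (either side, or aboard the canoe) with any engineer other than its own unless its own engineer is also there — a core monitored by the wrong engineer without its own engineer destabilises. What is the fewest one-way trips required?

9

Counting alone: each trip to the right bank takes at most 3 across and each return brings at least 1 back, so after t trips out (and t−1 returns) at most 3t − (t−1) of the 8 are across; that first reaches 8 at t = 4, so at least 7 crossings are needed.
The safety rule pushes this higher. Following every safe sequence of crossings, the most of the 8 that can be at the right bank as the canoe arrives there on crossing 7 is 7 — never all 8.
So no plan with fewer than 9 crossings exists, and this one achieves 9:
1. engineer Gold and reactor-core Gold cross → the right bank.
2. engineer Gold crosses ← the left bank.
3. engineer Blue, engineer Gold, and reactor-core Blue cross → the right bank.
4. engineer Gold and reactor-core Gold cross ← the left bank.
5. engineer Gold, engineer Green, and engineer Red cross → the right bank.
6. reactor-core Blue crosses ← the left bank.
7. reactor-core Blue and reactor-core Gold cross → the right bank.
8. reactor-core Gold crosses ← the left bank.
9. reactor-core Gold, reactor-core Green, and reactor-core Red cross → the right bank.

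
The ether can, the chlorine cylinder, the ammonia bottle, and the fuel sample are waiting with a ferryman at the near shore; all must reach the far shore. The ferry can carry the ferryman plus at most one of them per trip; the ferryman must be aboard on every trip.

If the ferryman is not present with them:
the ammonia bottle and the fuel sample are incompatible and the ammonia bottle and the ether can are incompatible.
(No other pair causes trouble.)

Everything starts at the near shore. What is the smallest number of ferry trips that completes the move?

9

Counting alone: the ferryman can take at most 1 across per trip to the far shore, so moving all 4 needs at least 4 loaded trips out, with a return between consecutive ones — at least 7 crossings.
The safety rule pushes this higher. Following every safe sequence of crossings, the most of the 4 that can be at the far shore as the ferry arrives there on crossing 7 is 3 — never all 4.
So no plan with fewer than 9 crossings exists, and this one achieves 9:
1. Ferryman goes to the far shore with the ammonia bottle.  [the near shore: the chlorine cylinder, the ether can, the fuel sample | the far shore: the ammonia bottle]
2. Ferryman goes back to the near shore alone.  [the near shore: the chlorine cylinder, the ether can, the fuel sample | the far shore: the ammonia bottle]
3. Ferryman goes to the far shore with the ether can.  [the near shore: the chlorine cylinder, the fuel sample | the far shore: the ammonia bottle, the ether can]
4. Ferryman goes back to the near shore with the ammonia bottle.  [the near shore: the ammonia bottle, the chlorine cylinder, the fuel sample | the far shore: the ether can]
5. Ferryman goes to the far shore with the fuel sample.  [the near shore: the ammonia bottle, the chlorine cylinder | the far shore: the ether can, the fuel sample]
6. Ferryman goes back to the near shore alone.  [the near shore: the ammonia bottle, the chlorine cylinder | the far shore: the ether can, the fuel sample]
7. Ferryman goes to the far shore with the chlorine cylinder.  [the near shore: the ammonia bottle | the far shore: the chlorine cylinder, the ether can, the fuel sample]
8. Ferryman goes back to the near shore alone.  [the near shore: the ammonia bottle | the far shore: the chlorine cylinder, the ether can, the fuel sample]
9. Ferryman goes to the far shore with the ammonia bottle.  [the near shore: — | the far shore: the ammonia bottle, the chlorine cylinder, the ether can, the fuel sample]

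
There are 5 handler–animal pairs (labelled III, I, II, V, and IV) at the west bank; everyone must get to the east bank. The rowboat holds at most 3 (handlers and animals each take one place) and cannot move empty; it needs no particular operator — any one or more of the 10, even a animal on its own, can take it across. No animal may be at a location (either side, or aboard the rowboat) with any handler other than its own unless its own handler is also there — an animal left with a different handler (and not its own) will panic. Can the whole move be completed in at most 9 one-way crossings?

No

Counting alone: each trip to the east bank takes at most 3 across and each return brings at least 1 back, so after t trips out (and t−1 returns) at most 3t − (t−1) of the 10 are across; that first reaches 10 at t = 5, so at least 9 crossings are needed.
The safety rule pushes this higher. Following every safe sequence of crossings, the most of the 10 that can be at the east bank as the rowboat arrives there on crossing 9 is 9 — never all 10.
So the move cannot be finished within 9 crossings. (The shortest complete plan takes 11:)
1. animal III and handler III cross → the east bank.
2. handler III crosses ← the west bank.
3. animal I, animal II, and animal V cross → the east bank.
4. animal III crosses ← the west bank.
5. handler I, handler II, and handler V cross → the east bank.
6. animal I and handler I cross ← the west bank.
7. handler I, handler III, and handler IV cross → the east bank.
8. animal II crosses ← the west bank.
9. animal I and animal III cross → the east bank.
10. animal III crosses ← the west bank.
11. animal II, animal III, and animal IV cross → the east bank.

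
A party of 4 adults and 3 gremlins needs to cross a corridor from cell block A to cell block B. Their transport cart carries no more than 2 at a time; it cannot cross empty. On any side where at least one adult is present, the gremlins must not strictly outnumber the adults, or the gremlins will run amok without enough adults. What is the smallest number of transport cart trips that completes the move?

11

Counting alone: each trip to cell block B takes at most 2 across and each return brings at least 1 back, so after t trips out (and t−1 returns) at most 2t − (t−1) of the 7 are across; that first reaches 7 at t = 6, so at least 11 crossings are needed.
The plan below uses exactly 11 crossings, so it is optimal:
1. 2 gremlins → cell block B.  (cell block A: 4A 1G; cell block B: 0A 2G)
2. 1 gremlin ← cell block A.  (cell block A: 4A 2G; cell block B: 0A 1G)
3. 2 gremlins → cell block B.  (cell block A: 4A 0G; cell block B: 0A 3G)
4. 1 gremlin ← cell block A.  (cell block A: 4A 1G; cell block B: 0A 2G)
5. 2 adults → cell block B.  (cell block A: 2A 1G; cell block B: 2A 2G)
6. 1 gremlin ← cell block A.  (cell block A: 2A 2G; cell block B: 2A 1G)
7. 1 adult and 1 gremlin → cell block B.  (cell block A: 1A 1G; cell block B: 3A 2G)
8. 1 adult ← cell block A.  (cell block A: 2A 1G; cell block B: 2A 2G)
9. 1 adult and 1 gremlin → cell block B.  (cell block A: 1A 0G; cell block B: 3A 3G)
10. 1 gremlin ← cell block A.  (cell block A: 1A 1G; cell block B: 3A 2G)
11. 1 adult and 1 gremlin → cell block B.  (cell block A: 0A 0G; cell block B: 4A 3G)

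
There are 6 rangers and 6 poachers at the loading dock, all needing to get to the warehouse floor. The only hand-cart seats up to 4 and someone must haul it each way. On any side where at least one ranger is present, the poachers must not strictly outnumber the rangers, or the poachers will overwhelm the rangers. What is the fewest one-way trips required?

Counting alone: each trip to the warehouse floor takes at most 4 across and each return brings at least 1 back, so after t trips out (and t−1 returns) at most 4t − (t−1) of the 12 are across; that first reaches 12 at t = 4, so at least 7 crossings are needed.
The safety rule pushes this higher. Following every safe sequence of crossings, the most of the 12 that can be at the warehouse floor as the hand-cart arrives there on crossing 7 is 11 — never all 12.
So no plan with fewer than 9 crossings exists, and this one achieves 9:
1. 2 poachers → the warehouse floor.  (the loading dock: 6R 4P; the warehouse floor: 0R 2P)
2. 1 poacher ← the loading dock.  (the loading dock: 6R 5P; the warehouse floor: 0R 1P)
3. 4 poachers → the warehouse floor.  (the loading dock: 6R 1P; the warehouse floor: 0R 5P)
4. 1 poacher ← the loading dock.  (the loading dock: 6R 2P; the warehouse floor: 0R 4P)
5. 4 rangers → the warehouse floor.  (the loading dock: 2R 2P; the warehouse floor: 4R 4P)
6. 1 ranger and 1 poacher ← the loading dock.  (the loading dock: 3R 3P; the warehouse floor: 3R 3P)
7. 2 rangers and 2 poachers → the warehouse floor.  (the loading dock: 1R 1P; the warehouse floor: 5R 5P)
8. 1 ranger and 1 poacher ← the loading dock.  (the loading dock: 2R 2P; the warehouse floor: 4R 4P)
9. 2 rangers and 2 poachers → the warehouse floor.  (the loading dock: 0R 0P; the warehouse floor: 6R 6P)

9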